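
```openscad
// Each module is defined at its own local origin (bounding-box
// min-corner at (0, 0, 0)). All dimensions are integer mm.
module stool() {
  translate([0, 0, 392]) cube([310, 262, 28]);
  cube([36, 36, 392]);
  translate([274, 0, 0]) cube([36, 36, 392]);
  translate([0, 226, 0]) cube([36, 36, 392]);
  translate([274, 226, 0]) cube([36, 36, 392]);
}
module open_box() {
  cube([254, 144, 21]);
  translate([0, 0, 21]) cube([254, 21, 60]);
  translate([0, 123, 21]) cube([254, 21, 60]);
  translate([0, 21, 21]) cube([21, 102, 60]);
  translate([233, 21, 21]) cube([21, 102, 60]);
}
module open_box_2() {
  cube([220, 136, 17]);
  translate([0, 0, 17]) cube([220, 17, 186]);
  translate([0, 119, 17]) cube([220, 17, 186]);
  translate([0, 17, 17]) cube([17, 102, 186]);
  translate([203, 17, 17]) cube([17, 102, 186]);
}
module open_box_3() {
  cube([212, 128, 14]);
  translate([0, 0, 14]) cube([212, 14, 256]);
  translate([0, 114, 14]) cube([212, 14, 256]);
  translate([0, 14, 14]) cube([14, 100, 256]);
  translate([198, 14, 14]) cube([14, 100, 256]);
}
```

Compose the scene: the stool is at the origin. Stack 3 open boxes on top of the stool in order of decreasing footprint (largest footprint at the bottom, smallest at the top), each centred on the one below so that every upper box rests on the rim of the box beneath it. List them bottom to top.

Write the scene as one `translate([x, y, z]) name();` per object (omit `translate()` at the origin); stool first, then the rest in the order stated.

stool();
translate([28, 59, 420]) open_box();
translate([45, 63, 501]) open_box_2();
translate([49, 67, 704]) open_box_3();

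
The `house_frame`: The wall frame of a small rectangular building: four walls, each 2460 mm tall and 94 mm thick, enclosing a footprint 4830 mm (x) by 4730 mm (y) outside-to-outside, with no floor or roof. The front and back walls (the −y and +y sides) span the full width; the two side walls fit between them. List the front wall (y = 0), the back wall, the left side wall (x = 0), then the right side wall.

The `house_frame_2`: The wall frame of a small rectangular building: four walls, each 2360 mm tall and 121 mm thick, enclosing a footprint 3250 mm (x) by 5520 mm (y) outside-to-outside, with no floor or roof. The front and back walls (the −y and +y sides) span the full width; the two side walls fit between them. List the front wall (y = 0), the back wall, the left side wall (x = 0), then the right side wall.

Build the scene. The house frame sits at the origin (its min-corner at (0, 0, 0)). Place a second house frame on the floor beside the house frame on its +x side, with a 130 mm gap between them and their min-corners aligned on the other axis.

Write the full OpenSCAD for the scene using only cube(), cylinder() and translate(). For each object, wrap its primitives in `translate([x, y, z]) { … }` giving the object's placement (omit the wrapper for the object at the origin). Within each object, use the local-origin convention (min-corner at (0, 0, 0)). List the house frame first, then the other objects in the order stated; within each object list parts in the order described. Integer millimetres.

cube([4830, 94, 2460]);
translate([0, 4636, 0]) cube([4830, 94, 2460]);
translate([0, 94, 0]) cube([94, 4542, 2460]);
translate([4736, 94, 0]) cube([94, 4542, 2460]);
translate([4960, 0, 0]) {
  cube([3250, 121, 2360]);
  translate([0, 5399, 0]) cube([3250, 121, 2360]);
  translate([0, 121, 0]) cube([121, 5278, 2360]);
  translate([3129, 121, 0]) cube([121, 5278, 2360]);
}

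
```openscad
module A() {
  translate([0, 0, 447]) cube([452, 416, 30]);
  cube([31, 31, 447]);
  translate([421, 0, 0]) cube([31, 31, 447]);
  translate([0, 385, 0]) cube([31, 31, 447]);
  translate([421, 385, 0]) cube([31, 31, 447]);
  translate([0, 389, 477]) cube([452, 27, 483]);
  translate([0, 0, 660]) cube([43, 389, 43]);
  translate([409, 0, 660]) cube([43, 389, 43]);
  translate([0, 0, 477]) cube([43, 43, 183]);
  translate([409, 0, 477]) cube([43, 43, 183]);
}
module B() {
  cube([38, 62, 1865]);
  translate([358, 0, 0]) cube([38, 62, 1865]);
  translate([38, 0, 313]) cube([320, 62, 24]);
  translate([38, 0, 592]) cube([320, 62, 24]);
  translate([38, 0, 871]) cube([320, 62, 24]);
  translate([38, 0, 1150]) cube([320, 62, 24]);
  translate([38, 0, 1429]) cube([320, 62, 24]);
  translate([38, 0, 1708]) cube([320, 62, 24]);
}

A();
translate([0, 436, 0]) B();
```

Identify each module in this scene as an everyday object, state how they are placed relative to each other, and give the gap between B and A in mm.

The ladder's nearest face is 20 mm from the chair's +y face.

A is a chair. B is a ladder. The ladder is on the floor beside the chair on its +y side. The gap between the ladder and the chair is 20 mm.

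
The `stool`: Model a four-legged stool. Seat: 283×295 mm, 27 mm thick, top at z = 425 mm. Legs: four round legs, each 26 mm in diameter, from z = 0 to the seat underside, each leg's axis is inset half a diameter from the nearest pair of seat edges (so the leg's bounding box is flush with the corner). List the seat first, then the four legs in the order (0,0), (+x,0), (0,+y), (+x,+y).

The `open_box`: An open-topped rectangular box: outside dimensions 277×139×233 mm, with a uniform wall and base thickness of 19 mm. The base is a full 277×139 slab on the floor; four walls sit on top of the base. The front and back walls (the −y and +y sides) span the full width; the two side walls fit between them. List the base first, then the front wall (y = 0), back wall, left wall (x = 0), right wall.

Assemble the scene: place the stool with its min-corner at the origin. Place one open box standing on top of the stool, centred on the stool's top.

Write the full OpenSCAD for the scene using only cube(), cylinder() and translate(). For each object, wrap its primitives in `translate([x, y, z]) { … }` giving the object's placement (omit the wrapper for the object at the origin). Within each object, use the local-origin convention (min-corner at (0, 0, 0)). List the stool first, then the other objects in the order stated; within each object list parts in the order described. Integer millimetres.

translate([0, 0, 398]) cube([283, 295, 27]);
translate([13, 13, 0]) cylinder(h = 398, r = 13);
translate([270, 13, 0]) cylinder(h = 398, r = 13);
translate([13, 282, 0]) cylinder(h = 398, r = 13);
translate([270, 282, 0]) cylinder(h = 398, r = 13);
translate([3, 78, 425]) {
  cube([277, 139, 19]);
  translate([0, 0, 19]) cube([277, 19, 214]);
  translate([0, 120, 19]) cube([277, 19, 214]);
  translate([0, 19, 19]) cube([19, 101, 214]);
  translate([258, 19, 19]) cube([19, 101, 214]);
}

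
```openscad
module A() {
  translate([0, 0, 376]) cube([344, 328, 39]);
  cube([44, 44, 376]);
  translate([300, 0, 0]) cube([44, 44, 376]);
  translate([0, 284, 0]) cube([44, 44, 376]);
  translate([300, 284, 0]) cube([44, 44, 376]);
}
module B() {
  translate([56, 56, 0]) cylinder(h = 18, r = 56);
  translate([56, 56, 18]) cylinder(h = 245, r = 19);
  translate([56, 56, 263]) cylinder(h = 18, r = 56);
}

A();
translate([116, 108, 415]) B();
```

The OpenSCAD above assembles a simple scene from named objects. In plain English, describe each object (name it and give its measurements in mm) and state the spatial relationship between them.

A is a four-legged stool. The seat is a 344×328×39 mm slab whose top surface is at z = 415 mm; four square legs, each 44×44 mm in cross-section, run from the floor (z = 0) to the underside of the seat, each flush with a corner of the seat.

B is a spool: two coaxial disc flanges of radius 56 mm and thickness 18 mm, joined by a core cylinder of radius 19 mm and height 245 mm. The lower flange rests on z = 0 and the three cylinders share a vertical axis.

The spool is on top of the stool, centred.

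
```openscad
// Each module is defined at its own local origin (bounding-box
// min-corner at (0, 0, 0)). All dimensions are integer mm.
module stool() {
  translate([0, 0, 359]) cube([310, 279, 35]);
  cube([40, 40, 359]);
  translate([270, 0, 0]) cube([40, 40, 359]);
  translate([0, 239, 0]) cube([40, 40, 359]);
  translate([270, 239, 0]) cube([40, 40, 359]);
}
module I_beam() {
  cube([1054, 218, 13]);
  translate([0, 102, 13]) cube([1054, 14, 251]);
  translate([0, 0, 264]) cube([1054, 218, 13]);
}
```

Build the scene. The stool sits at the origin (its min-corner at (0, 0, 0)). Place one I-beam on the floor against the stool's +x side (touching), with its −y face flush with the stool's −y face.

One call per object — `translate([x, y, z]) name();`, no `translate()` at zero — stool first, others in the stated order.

stool();
translate([310, 0, 0]) I_beam();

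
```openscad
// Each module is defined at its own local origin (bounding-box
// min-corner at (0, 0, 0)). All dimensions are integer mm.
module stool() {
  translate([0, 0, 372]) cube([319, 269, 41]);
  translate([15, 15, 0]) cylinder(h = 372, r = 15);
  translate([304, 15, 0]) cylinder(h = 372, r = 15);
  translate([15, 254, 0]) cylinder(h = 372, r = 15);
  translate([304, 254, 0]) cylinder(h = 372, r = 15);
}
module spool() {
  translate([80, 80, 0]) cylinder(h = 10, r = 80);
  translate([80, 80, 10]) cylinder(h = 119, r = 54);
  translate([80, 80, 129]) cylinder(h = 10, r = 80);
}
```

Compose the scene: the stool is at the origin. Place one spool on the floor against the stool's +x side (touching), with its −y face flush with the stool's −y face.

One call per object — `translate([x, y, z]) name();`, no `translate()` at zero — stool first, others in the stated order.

stool();
translate([319, 0, 0]) spool();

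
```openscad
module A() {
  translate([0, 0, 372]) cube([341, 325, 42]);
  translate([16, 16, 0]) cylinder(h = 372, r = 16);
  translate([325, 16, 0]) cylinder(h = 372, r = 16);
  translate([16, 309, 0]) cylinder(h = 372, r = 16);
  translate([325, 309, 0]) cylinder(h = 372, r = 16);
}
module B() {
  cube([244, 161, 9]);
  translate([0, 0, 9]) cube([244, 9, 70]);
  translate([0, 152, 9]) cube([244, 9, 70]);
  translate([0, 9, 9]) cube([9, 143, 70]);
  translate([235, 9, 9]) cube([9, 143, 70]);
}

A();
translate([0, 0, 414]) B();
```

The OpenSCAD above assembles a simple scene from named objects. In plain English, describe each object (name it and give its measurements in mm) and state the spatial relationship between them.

A is a four-legged stool. The seat is 341×325 mm, 42 mm thick, top at z = 414 mm. It stands on four round legs, each 32 mm in diameter, from z = 0 to the seat underside, each leg's axis is inset half a diameter from the nearest pair of seat edges (so the leg's bounding box is flush with the corner).

B is an open-topped rectangular box: outside dimensions 244×161×79 mm, with a uniform wall and base thickness of 9 mm. The base is a full 244×161 slab on the floor; four walls sit on top of the base. The front and back walls (the −y and +y sides) span the full width; the two side walls fit between them.

The open box is on top of the stool.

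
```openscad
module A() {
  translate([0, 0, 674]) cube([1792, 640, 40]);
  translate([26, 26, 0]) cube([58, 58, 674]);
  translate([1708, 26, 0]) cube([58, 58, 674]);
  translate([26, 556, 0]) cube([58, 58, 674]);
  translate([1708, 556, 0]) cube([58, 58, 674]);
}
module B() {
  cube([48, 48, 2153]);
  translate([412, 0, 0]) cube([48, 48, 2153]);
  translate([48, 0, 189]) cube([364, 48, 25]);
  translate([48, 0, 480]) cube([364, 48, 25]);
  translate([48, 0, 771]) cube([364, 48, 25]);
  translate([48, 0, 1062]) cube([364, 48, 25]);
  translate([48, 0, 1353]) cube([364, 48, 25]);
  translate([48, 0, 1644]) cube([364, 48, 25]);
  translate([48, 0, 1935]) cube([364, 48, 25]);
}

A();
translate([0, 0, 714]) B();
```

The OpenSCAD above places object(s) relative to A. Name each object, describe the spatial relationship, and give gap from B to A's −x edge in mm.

A is a table. B is a ladder. The ladder is on top of the table. The gap from the ladder to the table's −x edge is 0 mm.

The ladder's min-x is at 0; the table's min-x is 0; gap = 0 mm.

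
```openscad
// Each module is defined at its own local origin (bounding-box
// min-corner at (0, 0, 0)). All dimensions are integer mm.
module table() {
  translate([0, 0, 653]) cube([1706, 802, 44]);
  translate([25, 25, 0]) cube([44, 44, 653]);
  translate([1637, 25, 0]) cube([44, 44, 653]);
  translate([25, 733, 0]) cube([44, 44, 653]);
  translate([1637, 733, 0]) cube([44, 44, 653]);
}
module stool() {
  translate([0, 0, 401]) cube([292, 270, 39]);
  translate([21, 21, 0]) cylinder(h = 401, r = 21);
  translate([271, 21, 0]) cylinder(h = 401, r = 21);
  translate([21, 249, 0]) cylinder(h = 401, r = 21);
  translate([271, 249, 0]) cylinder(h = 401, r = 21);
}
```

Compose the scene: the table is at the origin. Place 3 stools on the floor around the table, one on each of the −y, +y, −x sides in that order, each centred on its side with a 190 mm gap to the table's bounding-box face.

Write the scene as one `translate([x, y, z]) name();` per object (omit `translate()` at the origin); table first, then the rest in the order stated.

table();
translate([707, -460, 0]) stool();
translate([707, 992, 0]) stool();
translate([-482, 266, 0]) stool();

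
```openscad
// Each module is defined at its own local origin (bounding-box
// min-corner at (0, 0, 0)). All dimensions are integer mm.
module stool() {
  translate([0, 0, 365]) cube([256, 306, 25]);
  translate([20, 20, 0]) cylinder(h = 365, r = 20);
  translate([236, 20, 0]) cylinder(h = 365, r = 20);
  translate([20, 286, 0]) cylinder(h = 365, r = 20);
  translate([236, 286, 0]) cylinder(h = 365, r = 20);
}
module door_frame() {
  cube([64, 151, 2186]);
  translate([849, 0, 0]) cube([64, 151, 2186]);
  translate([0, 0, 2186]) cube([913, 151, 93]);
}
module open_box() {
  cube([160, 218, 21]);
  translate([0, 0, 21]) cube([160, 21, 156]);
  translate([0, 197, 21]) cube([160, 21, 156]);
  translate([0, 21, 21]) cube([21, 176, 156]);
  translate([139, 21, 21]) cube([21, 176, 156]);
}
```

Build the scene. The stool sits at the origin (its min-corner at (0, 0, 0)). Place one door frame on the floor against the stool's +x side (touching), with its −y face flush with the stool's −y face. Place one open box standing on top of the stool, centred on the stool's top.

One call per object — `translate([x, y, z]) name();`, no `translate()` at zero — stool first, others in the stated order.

stool();
translate([256, 0, 0]) door_frame();
translate([48, 44, 390]) open_box();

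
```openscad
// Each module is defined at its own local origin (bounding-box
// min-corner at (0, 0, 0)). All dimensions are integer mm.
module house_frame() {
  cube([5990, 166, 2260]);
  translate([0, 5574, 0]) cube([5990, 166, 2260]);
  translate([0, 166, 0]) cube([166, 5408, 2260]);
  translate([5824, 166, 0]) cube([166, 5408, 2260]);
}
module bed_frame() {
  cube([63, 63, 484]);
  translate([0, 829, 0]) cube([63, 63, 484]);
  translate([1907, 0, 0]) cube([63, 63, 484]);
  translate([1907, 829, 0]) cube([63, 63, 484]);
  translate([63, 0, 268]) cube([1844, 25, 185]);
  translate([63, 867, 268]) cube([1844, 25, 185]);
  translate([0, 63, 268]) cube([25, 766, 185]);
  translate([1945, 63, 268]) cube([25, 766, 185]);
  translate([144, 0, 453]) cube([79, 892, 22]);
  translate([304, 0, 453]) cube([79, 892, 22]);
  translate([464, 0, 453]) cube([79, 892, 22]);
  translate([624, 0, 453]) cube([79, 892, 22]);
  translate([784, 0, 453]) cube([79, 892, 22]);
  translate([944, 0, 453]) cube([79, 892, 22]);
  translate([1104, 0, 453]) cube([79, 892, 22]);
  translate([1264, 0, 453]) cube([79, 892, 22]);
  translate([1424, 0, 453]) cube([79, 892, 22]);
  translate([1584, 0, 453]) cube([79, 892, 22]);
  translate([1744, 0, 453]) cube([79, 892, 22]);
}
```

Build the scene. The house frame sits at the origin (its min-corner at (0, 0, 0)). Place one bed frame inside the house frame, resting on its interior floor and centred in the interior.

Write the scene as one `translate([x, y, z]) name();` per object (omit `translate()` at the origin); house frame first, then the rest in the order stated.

house_frame();
translate([2010, 2424, 0]) bed_frame();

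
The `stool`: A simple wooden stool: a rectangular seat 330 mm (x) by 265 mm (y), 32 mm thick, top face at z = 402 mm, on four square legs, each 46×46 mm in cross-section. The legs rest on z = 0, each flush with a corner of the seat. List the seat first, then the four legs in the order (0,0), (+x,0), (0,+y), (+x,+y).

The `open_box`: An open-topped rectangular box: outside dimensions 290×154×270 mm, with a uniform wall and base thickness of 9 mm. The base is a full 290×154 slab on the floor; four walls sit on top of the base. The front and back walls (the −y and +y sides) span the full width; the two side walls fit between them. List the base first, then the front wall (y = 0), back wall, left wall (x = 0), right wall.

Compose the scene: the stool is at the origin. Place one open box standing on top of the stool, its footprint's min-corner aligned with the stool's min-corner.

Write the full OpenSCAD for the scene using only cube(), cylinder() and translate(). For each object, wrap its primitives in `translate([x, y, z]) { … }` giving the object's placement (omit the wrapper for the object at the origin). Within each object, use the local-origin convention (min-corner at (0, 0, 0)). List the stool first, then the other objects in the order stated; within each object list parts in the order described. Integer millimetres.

translate([0, 0, 370]) cube([330, 265, 32]);
cube([46, 46, 370]);
translate([284, 0, 0]) cube([46, 46, 370]);
translate([0, 219, 0]) cube([46, 46, 370]);
translate([284, 219, 0]) cube([46, 46, 370]);
translate([0, 0, 402]) {
  cube([290, 154, 9]);
  translate([0, 0, 9]) cube([290, 9, 261]);
  translate([0, 145, 9]) cube([290, 9, 261]);
  translate([0, 9, 9]) cube([9, 136, 261]);
  translate([281, 9, 9]) cube([9, 136, 261]);
}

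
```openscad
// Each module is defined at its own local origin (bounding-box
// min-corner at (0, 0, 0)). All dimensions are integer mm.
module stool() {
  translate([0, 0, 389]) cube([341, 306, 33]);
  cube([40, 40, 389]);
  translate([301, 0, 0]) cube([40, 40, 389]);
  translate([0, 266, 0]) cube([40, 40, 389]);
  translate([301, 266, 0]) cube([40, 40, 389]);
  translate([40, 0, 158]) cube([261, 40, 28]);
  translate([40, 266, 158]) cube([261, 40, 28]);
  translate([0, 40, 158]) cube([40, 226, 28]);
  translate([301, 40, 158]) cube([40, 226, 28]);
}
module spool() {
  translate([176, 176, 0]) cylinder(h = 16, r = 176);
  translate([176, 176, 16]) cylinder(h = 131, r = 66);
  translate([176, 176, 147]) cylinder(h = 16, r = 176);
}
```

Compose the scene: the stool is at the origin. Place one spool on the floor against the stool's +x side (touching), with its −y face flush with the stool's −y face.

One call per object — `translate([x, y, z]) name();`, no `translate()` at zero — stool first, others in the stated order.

stool();
translate([341, 0, 0]) spool();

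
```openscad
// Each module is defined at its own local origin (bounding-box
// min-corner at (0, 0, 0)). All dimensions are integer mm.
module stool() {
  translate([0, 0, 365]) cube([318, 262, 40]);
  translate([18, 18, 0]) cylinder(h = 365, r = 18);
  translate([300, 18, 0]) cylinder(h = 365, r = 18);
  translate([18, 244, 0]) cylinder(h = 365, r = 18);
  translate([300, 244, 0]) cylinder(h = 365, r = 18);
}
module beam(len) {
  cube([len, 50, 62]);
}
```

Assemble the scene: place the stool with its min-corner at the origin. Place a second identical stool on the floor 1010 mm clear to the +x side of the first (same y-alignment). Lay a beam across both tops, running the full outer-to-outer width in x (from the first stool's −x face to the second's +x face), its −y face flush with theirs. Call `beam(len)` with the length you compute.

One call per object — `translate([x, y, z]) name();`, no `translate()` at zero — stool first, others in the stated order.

stool();
translate([1328, 0, 0]) stool();
translate([0, 0, 405]) beam(1646);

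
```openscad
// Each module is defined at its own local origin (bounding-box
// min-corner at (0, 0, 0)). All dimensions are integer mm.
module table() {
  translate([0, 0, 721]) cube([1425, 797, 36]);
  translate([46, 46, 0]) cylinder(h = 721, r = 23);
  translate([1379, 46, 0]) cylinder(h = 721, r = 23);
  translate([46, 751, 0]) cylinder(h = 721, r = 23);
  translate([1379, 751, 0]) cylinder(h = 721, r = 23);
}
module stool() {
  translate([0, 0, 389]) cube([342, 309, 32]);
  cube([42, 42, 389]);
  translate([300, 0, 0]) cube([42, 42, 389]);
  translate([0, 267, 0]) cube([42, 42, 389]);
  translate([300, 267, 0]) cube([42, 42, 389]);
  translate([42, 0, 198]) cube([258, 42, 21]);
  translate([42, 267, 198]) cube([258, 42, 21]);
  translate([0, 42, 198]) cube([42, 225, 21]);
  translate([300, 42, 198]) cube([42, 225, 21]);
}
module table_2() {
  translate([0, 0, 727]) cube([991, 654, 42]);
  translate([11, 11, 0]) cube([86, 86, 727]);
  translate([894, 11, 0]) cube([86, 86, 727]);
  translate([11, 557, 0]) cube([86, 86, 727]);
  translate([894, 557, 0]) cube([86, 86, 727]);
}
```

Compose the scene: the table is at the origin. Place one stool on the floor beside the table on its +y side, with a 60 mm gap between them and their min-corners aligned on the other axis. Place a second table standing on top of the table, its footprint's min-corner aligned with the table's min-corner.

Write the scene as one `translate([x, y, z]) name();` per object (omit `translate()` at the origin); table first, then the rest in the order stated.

table();
translate([0, 857, 0]) stool();
translate([0, 0, 757]) table_2();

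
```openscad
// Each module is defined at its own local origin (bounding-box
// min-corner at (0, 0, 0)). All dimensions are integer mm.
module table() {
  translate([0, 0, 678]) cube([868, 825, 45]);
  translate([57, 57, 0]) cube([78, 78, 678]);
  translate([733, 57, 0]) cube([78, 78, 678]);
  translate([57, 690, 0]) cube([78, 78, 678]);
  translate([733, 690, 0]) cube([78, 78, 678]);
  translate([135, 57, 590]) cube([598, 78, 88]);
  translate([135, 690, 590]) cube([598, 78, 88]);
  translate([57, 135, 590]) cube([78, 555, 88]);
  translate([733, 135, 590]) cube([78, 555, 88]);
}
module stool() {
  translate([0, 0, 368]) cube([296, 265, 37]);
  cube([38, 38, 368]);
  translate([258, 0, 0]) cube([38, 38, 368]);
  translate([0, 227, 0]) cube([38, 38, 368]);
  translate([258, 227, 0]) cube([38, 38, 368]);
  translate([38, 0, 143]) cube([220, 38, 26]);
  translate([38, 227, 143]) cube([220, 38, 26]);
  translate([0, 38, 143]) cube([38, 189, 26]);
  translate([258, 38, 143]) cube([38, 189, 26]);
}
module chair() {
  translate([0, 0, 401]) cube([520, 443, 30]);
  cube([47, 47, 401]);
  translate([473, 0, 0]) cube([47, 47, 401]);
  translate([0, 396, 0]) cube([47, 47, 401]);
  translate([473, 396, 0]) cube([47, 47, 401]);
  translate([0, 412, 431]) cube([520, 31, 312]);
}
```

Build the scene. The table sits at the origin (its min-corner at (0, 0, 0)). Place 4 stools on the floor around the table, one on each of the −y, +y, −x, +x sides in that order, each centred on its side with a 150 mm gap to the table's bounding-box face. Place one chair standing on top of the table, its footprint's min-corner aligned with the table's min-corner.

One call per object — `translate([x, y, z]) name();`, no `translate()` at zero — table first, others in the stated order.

table();
translate([286, -415, 0]) stool();
translate([286, 975, 0]) stool();
translate([-446, 280, 0]) stool();
translate([1018, 280, 0]) stool();
translate([0, 0, 723]) chair();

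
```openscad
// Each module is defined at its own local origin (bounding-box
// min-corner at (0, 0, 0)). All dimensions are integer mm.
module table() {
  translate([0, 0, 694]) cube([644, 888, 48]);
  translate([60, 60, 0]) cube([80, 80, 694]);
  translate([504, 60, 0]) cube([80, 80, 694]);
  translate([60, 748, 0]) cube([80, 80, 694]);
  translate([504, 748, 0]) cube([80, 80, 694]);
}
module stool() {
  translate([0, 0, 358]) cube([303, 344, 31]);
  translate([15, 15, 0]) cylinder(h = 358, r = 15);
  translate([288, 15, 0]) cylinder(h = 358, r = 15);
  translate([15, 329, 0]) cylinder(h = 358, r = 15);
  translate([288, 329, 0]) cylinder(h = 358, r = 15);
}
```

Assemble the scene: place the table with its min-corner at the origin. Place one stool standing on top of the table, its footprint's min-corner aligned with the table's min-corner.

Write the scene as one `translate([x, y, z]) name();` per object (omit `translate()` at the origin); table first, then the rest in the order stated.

table();
translate([0, 0, 742]) stool();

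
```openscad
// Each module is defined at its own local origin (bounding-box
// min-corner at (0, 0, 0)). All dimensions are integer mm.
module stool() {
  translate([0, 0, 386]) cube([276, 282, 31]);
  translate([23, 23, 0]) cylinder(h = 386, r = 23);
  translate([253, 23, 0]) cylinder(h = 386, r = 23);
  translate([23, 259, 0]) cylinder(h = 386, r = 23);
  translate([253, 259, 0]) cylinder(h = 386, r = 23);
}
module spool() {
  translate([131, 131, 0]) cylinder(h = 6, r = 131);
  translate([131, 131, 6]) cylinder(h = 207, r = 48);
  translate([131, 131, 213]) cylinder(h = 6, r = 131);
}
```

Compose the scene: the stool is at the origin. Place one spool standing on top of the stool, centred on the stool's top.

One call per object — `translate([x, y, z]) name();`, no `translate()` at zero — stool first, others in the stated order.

stool();
translate([7, 10, 417]) spool();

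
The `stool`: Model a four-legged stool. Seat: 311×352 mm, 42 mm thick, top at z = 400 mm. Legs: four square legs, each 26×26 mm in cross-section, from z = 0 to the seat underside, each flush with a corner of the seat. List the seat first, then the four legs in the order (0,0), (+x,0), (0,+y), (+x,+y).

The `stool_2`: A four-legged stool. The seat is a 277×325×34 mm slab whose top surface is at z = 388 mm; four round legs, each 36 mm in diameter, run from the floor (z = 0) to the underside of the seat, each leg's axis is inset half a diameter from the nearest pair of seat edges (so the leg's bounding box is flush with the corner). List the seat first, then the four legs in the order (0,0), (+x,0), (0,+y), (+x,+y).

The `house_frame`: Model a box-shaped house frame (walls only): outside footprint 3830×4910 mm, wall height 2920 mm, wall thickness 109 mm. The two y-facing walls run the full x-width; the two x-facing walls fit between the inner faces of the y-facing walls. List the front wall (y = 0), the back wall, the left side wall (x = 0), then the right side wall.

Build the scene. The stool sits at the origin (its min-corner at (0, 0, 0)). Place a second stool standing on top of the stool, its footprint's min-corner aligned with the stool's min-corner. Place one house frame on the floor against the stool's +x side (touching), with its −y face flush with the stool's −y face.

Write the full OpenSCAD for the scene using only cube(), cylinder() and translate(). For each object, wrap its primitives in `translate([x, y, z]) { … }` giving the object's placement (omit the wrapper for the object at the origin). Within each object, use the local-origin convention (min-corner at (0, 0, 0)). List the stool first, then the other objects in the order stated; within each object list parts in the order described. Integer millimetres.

translate([0, 0, 358]) cube([311, 352, 42]);
cube([26, 26, 358]);
translate([285, 0, 0]) cube([26, 26, 358]);
translate([0, 326, 0]) cube([26, 26, 358]);
translate([285, 326, 0]) cube([26, 26, 358]);
translate([0, 0, 400]) {
  translate([0, 0, 354]) cube([277, 325, 34]);
  translate([18, 18, 0]) cylinder(h = 354, r = 18);
  translate([259, 18, 0]) cylinder(h = 354, r = 18);
  translate([18, 307, 0]) cylinder(h = 354, r = 18);
  translate([259, 307, 0]) cylinder(h = 354, r = 18);
}
translate([311, 0, 0]) {
  cube([3830, 109, 2920]);
  translate([0, 4801, 0]) cube([3830, 109, 2920]);
  translate([0, 109, 0]) cube([109, 4692, 2920]);
  translate([3721, 109, 0]) cube([109, 4692, 2920]);
}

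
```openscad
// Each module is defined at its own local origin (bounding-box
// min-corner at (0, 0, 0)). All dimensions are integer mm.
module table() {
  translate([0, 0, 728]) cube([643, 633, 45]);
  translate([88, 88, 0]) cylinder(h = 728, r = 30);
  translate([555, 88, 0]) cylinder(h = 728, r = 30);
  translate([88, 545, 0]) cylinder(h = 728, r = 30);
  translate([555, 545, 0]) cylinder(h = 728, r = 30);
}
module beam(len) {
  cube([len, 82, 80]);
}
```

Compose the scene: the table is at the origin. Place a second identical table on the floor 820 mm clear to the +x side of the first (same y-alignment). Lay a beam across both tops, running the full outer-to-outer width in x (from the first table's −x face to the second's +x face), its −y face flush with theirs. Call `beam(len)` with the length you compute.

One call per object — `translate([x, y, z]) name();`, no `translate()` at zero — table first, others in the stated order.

table();
translate([1463, 0, 0]) table();
translate([0, 0, 773]) beam(2106);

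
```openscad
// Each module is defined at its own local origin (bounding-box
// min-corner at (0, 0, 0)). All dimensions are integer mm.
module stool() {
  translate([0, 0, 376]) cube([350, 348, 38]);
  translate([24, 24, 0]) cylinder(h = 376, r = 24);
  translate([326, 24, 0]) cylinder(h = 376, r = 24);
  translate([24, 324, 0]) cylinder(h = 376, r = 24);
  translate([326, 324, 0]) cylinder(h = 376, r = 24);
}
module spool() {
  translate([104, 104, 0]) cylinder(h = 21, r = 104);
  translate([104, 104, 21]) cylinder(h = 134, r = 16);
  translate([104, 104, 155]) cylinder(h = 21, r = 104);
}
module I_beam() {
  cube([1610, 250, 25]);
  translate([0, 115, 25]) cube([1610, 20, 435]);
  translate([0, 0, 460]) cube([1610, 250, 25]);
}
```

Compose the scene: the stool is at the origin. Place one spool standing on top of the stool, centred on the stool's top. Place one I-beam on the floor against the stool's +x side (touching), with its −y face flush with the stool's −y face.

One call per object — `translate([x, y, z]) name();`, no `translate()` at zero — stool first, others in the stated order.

stool();
translate([71, 70, 414]) spool();
translate([350, 0, 0]) I_beam();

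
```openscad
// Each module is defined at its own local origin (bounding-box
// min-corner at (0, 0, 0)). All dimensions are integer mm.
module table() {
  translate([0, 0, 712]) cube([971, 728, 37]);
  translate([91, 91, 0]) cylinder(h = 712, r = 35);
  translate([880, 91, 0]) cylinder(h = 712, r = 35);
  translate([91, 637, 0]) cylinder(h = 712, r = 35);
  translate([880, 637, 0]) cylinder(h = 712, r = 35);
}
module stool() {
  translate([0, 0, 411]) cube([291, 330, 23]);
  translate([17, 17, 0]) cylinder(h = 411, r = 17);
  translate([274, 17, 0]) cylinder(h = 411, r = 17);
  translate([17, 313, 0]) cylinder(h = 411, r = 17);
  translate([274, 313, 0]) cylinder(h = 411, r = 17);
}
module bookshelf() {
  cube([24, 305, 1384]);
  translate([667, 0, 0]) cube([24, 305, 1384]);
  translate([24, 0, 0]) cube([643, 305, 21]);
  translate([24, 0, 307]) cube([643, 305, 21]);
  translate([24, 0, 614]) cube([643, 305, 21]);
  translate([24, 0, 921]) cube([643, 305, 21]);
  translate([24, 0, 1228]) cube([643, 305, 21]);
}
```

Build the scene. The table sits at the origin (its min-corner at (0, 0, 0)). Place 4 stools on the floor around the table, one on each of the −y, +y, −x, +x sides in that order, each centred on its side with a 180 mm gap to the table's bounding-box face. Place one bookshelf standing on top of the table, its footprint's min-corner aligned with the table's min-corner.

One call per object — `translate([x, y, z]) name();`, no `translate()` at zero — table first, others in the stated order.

table();
translate([340, -510, 0]) stool();
translate([340, 908, 0]) stool();
translate([-471, 199, 0]) stool();
translate([1151, 199, 0]) stool();
translate([0, 0, 749]) bookshelf();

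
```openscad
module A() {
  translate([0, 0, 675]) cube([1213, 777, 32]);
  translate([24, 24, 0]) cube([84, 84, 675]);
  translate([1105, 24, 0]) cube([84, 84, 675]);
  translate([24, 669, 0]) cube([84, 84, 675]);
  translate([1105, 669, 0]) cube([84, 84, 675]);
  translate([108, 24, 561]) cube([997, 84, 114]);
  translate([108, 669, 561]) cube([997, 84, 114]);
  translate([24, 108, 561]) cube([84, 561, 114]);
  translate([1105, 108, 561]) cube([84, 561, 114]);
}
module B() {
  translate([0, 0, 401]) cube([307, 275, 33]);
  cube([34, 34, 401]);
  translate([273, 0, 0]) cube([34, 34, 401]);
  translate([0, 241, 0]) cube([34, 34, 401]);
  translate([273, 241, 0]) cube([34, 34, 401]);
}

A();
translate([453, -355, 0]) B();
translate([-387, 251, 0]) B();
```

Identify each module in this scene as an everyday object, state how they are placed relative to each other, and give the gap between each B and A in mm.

A is a table. B is a stool. Two stools sit around the table at the −y, −x sides. The gap between each stool and the table is 80 mm.

Each stool's nearest face is 80 mm from the table's bounding box.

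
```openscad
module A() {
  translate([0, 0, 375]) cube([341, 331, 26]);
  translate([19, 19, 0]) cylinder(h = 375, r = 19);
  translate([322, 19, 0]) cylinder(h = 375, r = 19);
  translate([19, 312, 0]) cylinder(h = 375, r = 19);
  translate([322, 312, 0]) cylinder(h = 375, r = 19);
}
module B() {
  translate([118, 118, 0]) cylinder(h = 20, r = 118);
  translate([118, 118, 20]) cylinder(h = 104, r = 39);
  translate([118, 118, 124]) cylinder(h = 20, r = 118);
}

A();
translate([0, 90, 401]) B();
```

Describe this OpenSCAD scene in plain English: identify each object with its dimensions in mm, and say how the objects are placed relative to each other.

A is a simple wooden stool: a rectangular seat 341 mm (x) by 331 mm (y), 26 mm thick, top face at z = 401 mm, on four round legs, each 38 mm in diameter. The legs rest on z = 0, each leg's axis is inset half a diameter from the nearest pair of seat edges (so the leg's bounding box is flush with the corner).

B is a spool: two coaxial disc flanges of radius 118 mm and thickness 20 mm, joined by a core cylinder of radius 39 mm and height 104 mm. The lower flange rests on z = 0 and the three cylinders share a vertical axis.

The spool is on top of the stool.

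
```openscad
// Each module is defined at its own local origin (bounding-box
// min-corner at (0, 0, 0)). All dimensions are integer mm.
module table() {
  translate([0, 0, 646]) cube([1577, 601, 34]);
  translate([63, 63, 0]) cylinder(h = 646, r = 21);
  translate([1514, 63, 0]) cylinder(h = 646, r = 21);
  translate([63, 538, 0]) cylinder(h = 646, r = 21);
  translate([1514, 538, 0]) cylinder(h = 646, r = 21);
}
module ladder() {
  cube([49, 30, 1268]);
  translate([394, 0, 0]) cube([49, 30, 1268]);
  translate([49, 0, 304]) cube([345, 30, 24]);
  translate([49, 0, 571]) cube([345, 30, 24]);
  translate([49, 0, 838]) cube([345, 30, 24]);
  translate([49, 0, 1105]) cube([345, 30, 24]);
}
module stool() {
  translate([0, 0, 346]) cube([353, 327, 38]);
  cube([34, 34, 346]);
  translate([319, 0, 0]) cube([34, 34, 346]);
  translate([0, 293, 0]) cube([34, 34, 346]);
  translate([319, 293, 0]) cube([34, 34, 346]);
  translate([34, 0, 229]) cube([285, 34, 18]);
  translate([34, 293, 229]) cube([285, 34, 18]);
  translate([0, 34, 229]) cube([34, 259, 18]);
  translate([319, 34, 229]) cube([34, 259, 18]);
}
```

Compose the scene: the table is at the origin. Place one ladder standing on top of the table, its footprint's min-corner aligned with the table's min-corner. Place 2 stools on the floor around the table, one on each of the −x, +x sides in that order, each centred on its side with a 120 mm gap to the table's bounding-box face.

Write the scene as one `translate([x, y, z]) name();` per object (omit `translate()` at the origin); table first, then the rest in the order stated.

table();
translate([0, 0, 680]) ladder();
translate([-473, 137, 0]) stool();
translate([1697, 137, 0]) stool();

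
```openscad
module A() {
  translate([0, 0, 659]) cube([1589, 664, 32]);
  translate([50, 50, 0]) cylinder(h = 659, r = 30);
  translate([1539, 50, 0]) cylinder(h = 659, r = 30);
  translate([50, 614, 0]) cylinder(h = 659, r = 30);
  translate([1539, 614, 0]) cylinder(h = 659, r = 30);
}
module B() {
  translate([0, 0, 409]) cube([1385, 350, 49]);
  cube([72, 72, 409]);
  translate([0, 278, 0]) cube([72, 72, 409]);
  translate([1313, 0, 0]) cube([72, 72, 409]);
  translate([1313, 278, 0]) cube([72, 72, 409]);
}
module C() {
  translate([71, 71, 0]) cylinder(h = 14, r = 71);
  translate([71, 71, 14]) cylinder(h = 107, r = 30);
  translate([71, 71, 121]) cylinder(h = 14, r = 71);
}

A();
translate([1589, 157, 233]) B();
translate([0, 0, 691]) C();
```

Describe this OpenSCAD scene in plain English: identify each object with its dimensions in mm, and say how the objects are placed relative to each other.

A is a rectangular dining table. The top is 1589×664×32 mm with its upper surface at z = 691 mm. It stands on four round legs of 60 mm diameter, each leg's bounding box inset 20 mm from the nearest pair of top edges, running from the floor to the underside of the top.

B is a bench: a 1385×350 mm seat slab, 49 mm thick, top at z = 458 mm, on four 72×72 mm square legs flush with the seat corners and standing on z = 0.

C is a spool: two coaxial disc flanges of radius 71 mm and thickness 14 mm, joined by a core cylinder of radius 30 mm and height 107 mm. The lower flange rests on z = 0 and the three cylinders share a vertical axis.

The bench is beside the table with their tops flush at z = 691. The spool is on top of the table.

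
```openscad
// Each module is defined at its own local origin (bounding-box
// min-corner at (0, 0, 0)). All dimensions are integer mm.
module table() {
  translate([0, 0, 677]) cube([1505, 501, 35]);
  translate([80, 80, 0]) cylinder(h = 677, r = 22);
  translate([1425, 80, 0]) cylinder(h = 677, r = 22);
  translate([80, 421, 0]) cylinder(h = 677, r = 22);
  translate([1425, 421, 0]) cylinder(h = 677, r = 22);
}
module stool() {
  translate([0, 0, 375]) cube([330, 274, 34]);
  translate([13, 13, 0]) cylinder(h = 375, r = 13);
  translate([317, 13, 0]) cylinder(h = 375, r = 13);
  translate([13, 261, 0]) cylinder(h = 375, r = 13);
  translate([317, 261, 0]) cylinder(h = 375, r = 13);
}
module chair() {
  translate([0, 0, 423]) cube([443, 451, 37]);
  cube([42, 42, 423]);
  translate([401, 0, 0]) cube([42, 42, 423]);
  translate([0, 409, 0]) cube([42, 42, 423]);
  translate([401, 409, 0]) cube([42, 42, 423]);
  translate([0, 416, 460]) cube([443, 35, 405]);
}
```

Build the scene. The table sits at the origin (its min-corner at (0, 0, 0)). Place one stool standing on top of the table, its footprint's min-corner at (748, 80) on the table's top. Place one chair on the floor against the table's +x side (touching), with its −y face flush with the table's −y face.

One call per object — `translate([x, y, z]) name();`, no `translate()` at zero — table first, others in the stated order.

table();
translate([748, 80, 712]) stool();
translate([1505, 0, 0]) chair();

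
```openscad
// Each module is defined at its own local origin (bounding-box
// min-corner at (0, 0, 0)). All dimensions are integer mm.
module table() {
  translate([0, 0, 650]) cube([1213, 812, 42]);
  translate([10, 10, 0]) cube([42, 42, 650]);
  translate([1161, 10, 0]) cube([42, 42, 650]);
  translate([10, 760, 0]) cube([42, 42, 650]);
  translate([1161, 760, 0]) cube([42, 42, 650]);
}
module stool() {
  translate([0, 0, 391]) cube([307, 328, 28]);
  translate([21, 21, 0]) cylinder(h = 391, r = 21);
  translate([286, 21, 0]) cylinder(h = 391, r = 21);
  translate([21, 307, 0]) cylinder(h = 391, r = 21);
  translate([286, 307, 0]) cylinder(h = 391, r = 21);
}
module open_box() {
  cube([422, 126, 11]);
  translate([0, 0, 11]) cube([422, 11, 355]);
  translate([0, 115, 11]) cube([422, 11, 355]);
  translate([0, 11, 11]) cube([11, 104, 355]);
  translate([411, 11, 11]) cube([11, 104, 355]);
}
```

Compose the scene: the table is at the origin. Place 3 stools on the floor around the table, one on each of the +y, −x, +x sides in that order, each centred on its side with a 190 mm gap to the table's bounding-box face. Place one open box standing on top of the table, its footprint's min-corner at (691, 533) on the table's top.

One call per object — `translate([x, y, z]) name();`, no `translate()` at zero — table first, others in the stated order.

table();
translate([453, 1002, 0]) stool();
translate([-497, 242, 0]) stool();
translate([1403, 242, 0]) stool();
translate([691, 533, 692]) open_box();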